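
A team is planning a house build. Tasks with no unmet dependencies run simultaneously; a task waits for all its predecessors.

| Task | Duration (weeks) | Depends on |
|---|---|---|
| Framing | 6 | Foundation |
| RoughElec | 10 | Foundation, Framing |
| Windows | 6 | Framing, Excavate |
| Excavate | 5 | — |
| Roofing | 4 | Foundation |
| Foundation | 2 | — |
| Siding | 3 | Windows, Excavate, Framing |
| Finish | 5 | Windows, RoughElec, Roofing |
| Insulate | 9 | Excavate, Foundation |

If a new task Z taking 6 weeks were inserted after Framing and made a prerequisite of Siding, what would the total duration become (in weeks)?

Originally the house build takes 23 weeks.
With Z inserted, Siding now waits for max(Windows, Excavate, Framing, Z).
New critical path: Foundation→Framing→RoughElec→Finish = 2+6+10+5 = 23 ⇒ 23 weeks.

23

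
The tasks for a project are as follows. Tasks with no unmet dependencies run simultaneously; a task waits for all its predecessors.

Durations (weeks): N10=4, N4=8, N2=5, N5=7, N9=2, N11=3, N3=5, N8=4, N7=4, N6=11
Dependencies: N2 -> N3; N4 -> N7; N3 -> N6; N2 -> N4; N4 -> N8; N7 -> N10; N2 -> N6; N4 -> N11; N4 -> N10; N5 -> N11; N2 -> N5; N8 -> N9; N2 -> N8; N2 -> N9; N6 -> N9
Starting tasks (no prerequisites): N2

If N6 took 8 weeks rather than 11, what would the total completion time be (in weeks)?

The binding path is N2→N3→N6→N9 = 5+5+11+2 = 23; finish at 23 weeks.
Since N6 is critical, the -3 change carries straight to that chain (now 20 weeks).
Now N2→N4→N7→N10 = 5+8+4+4 = 21 is longest, so the finish becomes 21 weeks.

21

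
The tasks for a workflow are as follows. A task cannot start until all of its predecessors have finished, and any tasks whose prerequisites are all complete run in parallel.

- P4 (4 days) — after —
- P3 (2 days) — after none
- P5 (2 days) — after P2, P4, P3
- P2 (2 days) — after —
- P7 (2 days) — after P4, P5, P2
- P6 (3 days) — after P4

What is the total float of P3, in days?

The longest chain is P4→P5→P7 = 4+2+2 = 8; overall finish 8 days.
Longest path through P3: 6 days (earliest finish 2, latest finish 4).
Slack of P3 = 2 − 0 = 2 days.

2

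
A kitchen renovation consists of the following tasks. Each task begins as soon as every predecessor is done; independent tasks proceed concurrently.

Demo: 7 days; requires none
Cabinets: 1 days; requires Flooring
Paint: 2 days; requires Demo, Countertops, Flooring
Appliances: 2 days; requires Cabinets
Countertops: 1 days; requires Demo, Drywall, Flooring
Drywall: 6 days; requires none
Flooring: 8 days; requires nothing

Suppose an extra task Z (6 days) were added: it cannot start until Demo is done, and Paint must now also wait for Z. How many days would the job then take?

Originally the job takes 11 days.
With Z inserted, Paint now waits for max(Demo, Countertops, Flooring, Z).
New critical path: Demo→Z→Paint = 7+6+2 = 15 ⇒ 15 days.

15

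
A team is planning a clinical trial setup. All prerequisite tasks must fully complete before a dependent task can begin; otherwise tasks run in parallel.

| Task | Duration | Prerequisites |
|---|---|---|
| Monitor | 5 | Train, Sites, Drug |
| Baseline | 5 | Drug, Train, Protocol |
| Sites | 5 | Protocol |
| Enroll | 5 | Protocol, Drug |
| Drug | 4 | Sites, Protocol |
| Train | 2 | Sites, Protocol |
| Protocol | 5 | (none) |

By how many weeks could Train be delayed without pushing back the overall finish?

2

Protocol→Sites→Drug→Baseline = 5+5+4+5 = 19 sets the makespan at 19 weeks.
Train finishes as early as 12 and must finish by 14.
Slack of Train = 12 − 10 = 2 weeks.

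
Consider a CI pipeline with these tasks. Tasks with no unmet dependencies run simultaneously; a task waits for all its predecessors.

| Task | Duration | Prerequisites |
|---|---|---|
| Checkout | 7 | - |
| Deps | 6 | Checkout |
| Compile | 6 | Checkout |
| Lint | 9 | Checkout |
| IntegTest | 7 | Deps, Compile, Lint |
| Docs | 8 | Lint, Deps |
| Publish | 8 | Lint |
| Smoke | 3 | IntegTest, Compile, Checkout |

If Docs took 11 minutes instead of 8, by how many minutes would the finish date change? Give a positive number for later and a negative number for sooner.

The binding path is Checkout→Lint→IntegTest→Smoke = 7+9+7+3 = 26; finish at 26 minutes.
Docs has 2 minutes of float (longest path through it is 24).
Now Checkout→Lint→Docs = 7+9+11 = 27 is longest, so the finish becomes 27 minutes.
Change in finish: 27 − 26 = +1 minutes.

1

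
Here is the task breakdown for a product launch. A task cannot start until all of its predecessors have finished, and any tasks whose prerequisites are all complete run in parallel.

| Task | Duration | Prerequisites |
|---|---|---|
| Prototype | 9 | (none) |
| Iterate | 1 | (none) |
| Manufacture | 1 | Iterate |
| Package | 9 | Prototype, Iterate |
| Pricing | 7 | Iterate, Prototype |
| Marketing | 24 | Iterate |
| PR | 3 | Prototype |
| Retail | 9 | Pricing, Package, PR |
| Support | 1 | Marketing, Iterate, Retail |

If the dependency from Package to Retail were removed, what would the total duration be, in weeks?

26

With the dependency in place, Prototype→Package→Retail→Support = 9+9+9+1 = 28 sets the finish at 28 weeks.
Without Package→Retail, Retail's earliest start moves from 18 to 16.
New critical path: Prototype→Pricing→Retail→Support = 9+7+9+1 = 26 ⇒ 26 weeks.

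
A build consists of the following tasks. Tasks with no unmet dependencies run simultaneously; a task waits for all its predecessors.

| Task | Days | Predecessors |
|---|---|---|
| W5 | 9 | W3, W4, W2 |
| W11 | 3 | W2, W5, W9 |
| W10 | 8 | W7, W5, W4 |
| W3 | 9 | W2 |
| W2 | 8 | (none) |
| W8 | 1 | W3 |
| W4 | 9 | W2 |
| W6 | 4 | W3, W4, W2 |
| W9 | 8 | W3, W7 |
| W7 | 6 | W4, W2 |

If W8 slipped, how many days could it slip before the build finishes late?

16

W2→W3→W5→W10 = 8+9+9+8 = 34 sets the makespan at 34 days.
W8 finishes as early as 18 and must finish by 34.
So W8 can slip 34 − 18 = 16 days.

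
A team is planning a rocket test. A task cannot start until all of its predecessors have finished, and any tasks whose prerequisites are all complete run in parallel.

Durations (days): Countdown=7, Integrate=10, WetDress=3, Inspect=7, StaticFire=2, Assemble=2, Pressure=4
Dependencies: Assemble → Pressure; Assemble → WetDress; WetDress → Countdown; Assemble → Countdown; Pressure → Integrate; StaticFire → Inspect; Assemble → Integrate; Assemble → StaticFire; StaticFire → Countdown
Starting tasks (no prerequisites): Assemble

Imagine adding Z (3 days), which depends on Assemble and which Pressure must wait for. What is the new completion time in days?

19

Originally the project takes 16 days.
With Z inserted, Pressure now waits for max(Assemble, Z).
New critical path: Assemble→Z→Pressure→Integrate = 2+3+4+10 = 19 ⇒ 19 days.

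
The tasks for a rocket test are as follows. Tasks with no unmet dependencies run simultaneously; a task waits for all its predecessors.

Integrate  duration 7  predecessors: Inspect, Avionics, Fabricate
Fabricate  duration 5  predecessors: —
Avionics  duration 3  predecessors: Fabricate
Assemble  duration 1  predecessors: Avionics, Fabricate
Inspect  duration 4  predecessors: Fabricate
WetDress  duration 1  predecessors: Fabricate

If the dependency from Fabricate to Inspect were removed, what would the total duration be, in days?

With the dependency in place, Fabricate→Inspect→Integrate = 5+4+7 = 16 sets the finish at 16 days.
Without Fabricate→Inspect, Inspect's earliest start moves from 5 to 0.
The longest chain is now Fabricate→Avionics→Integrate = 5+3+7 = 15, so the schedule takes 15 days.

15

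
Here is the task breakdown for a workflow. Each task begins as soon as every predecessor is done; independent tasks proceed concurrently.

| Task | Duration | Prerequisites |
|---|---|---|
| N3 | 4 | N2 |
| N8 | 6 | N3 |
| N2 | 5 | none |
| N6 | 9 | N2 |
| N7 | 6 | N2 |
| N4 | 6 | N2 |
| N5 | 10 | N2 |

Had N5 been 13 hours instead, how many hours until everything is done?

18

Critical path before the change: N2→N5 = 5+10 = 15 giving 15 hours.
N5 lies on that path, so at 13 hours the path becomes 18 hours.
That remains the longest chain; total 18 hours.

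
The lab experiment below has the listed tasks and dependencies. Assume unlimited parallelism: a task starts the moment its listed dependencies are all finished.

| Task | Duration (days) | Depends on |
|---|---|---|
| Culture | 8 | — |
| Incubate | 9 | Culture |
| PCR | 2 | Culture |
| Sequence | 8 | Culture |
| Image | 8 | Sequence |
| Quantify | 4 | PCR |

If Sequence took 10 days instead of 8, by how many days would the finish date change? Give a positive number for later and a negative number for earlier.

Baseline: Culture→Sequence→Image = 8+8+8 = 24 → 24 days.
Sequence is on the critical path; changing it to 10 makes that path 26 days.
The critical path is still Culture→Sequence→Image; finish is now 26 days.
Change in finish: 26 − 24 = +2 days.

2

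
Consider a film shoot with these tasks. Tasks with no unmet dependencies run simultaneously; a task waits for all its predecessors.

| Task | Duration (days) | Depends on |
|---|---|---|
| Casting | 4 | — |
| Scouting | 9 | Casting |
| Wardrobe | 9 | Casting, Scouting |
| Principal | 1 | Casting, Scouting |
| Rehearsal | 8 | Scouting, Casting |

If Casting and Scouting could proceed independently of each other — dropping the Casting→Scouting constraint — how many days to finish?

With the dependency in place, Casting→Scouting→Wardrobe = 4+9+9 = 22 sets the finish at 22 days.
Without Casting→Scouting, Scouting's earliest start moves from 4 to 0.
After: Scouting→Wardrobe = 9+9 = 18 → 18 days.

18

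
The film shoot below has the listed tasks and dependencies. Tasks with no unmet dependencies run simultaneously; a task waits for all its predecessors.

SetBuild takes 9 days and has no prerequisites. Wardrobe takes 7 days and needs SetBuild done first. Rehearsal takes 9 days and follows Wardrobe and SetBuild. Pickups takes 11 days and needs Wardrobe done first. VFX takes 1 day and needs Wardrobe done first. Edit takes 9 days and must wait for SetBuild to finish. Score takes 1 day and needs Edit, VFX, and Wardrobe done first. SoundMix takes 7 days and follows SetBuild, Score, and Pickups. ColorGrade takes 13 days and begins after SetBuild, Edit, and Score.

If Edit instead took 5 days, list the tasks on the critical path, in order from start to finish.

Baseline: SetBuild→Wardrobe→Pickups→SoundMix = 9+7+11+7 = 34 → 34 days.
Edit has 2 days of float (longest path through it is 32).
That remains the longest chain; total 34 days.

SetBuild, Wardrobe, Pickups, SoundMix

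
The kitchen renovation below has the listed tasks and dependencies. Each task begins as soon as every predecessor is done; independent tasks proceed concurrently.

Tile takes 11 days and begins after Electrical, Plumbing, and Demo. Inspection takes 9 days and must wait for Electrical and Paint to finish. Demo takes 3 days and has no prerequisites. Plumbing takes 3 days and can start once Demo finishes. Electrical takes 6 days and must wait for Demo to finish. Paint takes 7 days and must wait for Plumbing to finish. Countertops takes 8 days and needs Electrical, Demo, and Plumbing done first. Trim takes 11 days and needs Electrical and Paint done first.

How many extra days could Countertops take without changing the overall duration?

7

Demo→Plumbing→Paint→Trim = 3+3+7+11 = 24 sets the makespan at 24 days.
Longest path through Countertops: 17 days (earliest finish 17, latest finish 24).
So Countertops can slip 24 − 17 = 7 days.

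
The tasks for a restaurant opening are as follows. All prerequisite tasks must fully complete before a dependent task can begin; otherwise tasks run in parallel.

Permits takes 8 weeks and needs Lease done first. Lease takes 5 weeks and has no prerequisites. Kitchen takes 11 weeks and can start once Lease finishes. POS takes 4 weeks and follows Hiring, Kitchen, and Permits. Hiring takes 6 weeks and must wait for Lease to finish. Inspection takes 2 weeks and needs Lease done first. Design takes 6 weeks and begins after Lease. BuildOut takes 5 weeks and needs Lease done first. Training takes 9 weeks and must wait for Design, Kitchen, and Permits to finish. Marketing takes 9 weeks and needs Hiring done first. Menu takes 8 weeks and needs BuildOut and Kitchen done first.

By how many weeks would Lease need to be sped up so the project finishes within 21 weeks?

Current finish: 25 weeks; target: 21.
Lease is on every critical path, so each week cut from Lease cuts the finish by one (this holds down to a finish of 21).
Need 25 − 21 = 4 weeks off Lease → Lease becomes 1 week, finish becomes 21.

4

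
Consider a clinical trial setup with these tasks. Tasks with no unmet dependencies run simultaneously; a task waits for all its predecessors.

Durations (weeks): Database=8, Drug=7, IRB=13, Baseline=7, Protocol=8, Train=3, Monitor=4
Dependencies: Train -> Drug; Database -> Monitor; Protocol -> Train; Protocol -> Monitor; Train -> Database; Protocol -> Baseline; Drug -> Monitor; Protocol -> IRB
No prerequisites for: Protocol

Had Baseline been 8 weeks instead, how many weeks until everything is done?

23

The binding path is Protocol→Train→Database→Monitor = 8+3+8+4 = 23; finish at 23 weeks.
Baseline is off the critical path — its longest chain is 15 weeks, giving 8 of slack.
The critical path is still Protocol→Train→Database→Monitor; finish is now 23 weeks.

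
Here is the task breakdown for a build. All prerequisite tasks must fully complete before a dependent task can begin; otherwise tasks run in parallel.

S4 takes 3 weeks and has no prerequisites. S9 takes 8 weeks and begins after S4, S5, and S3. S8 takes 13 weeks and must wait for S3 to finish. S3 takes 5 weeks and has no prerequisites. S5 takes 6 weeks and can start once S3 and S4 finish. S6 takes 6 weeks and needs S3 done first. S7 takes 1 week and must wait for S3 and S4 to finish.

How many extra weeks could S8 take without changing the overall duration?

Critical path: S3→S5→S9 = 5+6+8 = 19, so the finish is 19 weeks.
Longest path through S8: 18 weeks (earliest finish 18, latest finish 19).
So S8 can slip 19 − 18 = 1 week.

1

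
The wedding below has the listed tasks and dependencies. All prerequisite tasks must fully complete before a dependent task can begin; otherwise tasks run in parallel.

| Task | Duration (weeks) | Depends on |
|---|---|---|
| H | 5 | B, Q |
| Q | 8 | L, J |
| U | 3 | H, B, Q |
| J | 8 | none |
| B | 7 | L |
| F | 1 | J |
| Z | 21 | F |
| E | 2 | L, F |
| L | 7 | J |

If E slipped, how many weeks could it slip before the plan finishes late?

14

Critical path: J→L→Q→H→U = 8+7+8+5+3 = 31, so the finish is 31 weeks.
E finishes as early as 17 and must finish by 31.
Slack of E = 29 − 15 = 14 weeks.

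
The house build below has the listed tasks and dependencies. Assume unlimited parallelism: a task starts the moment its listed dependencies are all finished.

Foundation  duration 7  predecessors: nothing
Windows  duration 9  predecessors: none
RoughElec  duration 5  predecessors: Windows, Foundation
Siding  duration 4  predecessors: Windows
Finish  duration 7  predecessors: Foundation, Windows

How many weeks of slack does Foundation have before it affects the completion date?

Windows→Finish = 9+7 = 16 sets the makespan at 16 weeks.
Longest path through Foundation: 14 weeks (earliest finish 7, latest finish 9).
Float = 16 − 14 = 2.

2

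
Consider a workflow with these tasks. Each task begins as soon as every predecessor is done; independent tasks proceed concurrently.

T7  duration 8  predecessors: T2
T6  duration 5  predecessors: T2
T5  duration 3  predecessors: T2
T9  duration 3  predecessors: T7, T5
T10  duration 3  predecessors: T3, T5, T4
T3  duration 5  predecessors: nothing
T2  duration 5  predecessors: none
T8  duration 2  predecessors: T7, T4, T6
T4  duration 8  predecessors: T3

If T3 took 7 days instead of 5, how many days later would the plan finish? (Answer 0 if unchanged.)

Critical path before the change: T3→T4→T10 = 5+8+3 = 16 giving 16 days.
T3 is on the critical path; changing it to 7 makes that path 18 days.
No other chain overtakes it, so the finish is 18 days.
Change in finish: 18 − 16 = +2 days.

2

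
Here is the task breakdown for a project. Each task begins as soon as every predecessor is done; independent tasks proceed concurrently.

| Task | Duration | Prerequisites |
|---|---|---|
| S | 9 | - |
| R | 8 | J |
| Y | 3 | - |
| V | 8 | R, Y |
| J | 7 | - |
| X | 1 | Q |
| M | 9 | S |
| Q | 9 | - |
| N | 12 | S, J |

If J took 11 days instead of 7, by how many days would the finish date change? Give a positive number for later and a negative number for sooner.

Baseline: J→R→V = 7+8+8 = 23 → 23 days.
Since J is critical, the +4 change carries straight to that chain (now 27 days).
That remains the longest chain; total 27 days.
Change in finish: 27 − 23 = +4 days.

4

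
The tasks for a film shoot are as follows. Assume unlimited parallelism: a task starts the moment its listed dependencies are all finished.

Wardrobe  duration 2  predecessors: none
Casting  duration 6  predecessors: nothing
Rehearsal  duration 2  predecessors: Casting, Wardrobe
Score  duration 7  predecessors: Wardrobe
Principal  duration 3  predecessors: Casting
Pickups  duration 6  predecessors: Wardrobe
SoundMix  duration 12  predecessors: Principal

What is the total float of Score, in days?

12

The longest chain is Casting→Principal→SoundMix = 6+3+12 = 21; overall finish 21 days.
Longest path through Score: 9 days (earliest finish 9, latest finish 21).
So Score can slip 21 − 9 = 12 days.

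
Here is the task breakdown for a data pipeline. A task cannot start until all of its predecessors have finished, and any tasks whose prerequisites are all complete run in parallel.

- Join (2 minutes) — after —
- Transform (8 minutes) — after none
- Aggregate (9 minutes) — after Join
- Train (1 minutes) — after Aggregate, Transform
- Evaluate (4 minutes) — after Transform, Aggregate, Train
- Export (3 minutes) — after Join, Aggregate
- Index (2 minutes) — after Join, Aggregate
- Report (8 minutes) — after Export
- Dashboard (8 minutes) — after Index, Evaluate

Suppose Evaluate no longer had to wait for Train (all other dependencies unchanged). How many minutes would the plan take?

23

Before: longest chain Join→Aggregate→Train→Evaluate→Dashboard = 2+9+1+4+8 = 24, finish 24.
Without Train→Evaluate, Evaluate's earliest start moves from 12 to 11.
The longest chain is now Join→Aggregate→Evaluate→Dashboard = 2+9+4+8 = 23, so the plan takes 23 minutes.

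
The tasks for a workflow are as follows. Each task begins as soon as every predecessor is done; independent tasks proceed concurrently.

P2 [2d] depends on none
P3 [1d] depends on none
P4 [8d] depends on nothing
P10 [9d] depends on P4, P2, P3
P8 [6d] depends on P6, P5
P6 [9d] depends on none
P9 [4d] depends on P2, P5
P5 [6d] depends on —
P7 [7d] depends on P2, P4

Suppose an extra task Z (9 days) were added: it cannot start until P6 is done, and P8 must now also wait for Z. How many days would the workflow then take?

Originally the workflow takes 17 days.
With Z inserted, P8 now waits for max(P6, P5, Z).
New critical path: P6→Z→P8 = 9+9+6 = 24 ⇒ 24 days.

24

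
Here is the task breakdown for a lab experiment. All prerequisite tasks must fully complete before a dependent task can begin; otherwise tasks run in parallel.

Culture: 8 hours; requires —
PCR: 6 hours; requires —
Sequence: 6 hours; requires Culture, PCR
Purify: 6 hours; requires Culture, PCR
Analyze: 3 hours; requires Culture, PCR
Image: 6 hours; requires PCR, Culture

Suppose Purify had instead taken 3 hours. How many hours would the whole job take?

14

Critical path before the change: Culture→Purify = 8+6 = 14 giving 14 hours.
Purify is on the critical path; changing it to 3 makes that path 11 hours.
The binding chain switches to Culture→Sequence = 8+6 = 14; finish 14 hours.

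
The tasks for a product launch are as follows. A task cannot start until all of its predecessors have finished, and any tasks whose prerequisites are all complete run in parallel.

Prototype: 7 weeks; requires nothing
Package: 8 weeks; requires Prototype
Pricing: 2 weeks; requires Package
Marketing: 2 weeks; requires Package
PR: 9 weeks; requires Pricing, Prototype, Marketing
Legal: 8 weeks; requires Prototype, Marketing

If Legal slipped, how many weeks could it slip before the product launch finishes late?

The longest chain is Prototype→Package→Pricing→PR = 7+8+2+9 = 26; overall finish 26 weeks.
The longest chain containing Legal totals 25 weeks.
Slack of Legal = 18 − 17 = 1 week.

1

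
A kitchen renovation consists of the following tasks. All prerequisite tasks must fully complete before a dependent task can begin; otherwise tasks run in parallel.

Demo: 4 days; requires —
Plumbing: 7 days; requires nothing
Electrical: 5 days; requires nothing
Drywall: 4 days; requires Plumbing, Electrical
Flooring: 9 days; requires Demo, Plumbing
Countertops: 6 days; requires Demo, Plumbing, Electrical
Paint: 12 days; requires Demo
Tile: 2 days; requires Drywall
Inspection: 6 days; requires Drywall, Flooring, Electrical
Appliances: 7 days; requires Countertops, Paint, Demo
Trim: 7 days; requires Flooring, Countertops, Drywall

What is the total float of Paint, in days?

0

Critical path: Demo→Paint→Appliances = 4+12+7 = 23, so the finish is 23 days.
The longest chain containing Paint totals 23 days.
Slack of Paint = 4 − 4 = 0 days.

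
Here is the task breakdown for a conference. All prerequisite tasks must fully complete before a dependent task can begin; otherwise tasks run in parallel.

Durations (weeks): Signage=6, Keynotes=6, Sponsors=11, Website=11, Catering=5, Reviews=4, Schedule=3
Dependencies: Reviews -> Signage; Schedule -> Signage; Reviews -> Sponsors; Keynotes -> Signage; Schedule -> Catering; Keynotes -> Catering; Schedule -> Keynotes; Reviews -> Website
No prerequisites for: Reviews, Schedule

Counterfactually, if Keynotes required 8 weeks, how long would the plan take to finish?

Actual critical path: Schedule→Keynotes→Signage = 3+6+6 = 15 ⇒ 15 weeks.
Keynotes lies on that path, so at 8 weeks the path becomes 17 weeks.
That remains the longest chain; total 17 weeks.

17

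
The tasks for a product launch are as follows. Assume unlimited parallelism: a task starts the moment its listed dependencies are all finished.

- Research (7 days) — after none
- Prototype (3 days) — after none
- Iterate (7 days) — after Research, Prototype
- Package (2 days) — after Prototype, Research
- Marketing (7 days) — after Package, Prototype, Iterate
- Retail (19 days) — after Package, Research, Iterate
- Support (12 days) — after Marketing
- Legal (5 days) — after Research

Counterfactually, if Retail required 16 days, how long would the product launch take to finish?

Actual critical path: Research→Iterate→Retail = 7+7+19 = 33 ⇒ 33 days.
Since Retail is critical, the -3 change carries straight to that chain (now 30 days).
The binding chain switches to Research→Iterate→Marketing→Support = 7+7+7+12 = 33; finish 33 days.

33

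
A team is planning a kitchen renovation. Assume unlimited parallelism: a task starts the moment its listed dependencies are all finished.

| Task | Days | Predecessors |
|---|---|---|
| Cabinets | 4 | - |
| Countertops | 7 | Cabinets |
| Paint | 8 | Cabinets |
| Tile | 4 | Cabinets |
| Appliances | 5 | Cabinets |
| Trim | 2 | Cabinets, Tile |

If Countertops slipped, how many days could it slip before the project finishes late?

1

The longest chain is Cabinets→Paint = 4+8 = 12; overall finish 12 days.
The longest chain containing Countertops totals 11 days.
Slack of Countertops = 5 − 4 = 1 day.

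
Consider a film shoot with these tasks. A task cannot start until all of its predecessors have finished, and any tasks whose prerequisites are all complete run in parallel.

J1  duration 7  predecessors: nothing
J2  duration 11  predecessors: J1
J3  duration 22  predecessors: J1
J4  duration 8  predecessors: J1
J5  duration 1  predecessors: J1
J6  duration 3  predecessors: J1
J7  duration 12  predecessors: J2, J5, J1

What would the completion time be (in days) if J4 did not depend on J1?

30

Before: longest chain J1→J2→J7 = 7+11+12 = 30, finish 30.
Without J1→J4, J4's earliest start moves from 7 to 0.
The longest chain is now J1→J2→J7 = 7+11+12 = 30, so the schedule takes 30 days.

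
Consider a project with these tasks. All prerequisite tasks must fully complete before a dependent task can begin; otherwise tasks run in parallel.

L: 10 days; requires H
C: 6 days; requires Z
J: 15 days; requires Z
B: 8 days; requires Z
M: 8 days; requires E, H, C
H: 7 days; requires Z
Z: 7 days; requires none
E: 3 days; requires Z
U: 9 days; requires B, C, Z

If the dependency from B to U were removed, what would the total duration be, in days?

24

Original critical path: Z→B→U = 7+8+9 = 24 ⇒ 24 days.
Without B→U, U's earliest start moves from 15 to 13.
The longest chain is now Z→H→L = 7+7+10 = 24, so the project takes 24 days.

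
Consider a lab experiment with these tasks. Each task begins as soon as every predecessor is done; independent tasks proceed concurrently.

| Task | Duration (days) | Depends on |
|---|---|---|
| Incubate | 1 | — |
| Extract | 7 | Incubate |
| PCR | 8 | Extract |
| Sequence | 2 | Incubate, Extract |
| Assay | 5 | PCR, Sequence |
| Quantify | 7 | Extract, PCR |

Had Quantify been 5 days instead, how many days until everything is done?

Baseline: Incubate→Extract→PCR→Quantify = 1+7+8+7 = 23 → 23 days.
Since Quantify is critical, the -2 change carries straight to that chain (now 21 days).
The binding chain switches to Incubate→Extract→PCR→Assay = 1+7+8+5 = 21; finish 21 days.

21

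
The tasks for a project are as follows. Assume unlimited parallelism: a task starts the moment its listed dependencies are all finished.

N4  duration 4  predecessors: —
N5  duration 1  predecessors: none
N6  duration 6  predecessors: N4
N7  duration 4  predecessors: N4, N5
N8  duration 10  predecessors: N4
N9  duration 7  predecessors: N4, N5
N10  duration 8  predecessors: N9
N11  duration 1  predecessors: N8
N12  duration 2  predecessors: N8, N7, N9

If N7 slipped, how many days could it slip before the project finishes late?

9

The longest chain is N4→N9→N10 = 4+7+8 = 19; overall finish 19 days.
The longest chain containing N7 totals 10 days.
Slack of N7 = 13 − 4 = 9 days.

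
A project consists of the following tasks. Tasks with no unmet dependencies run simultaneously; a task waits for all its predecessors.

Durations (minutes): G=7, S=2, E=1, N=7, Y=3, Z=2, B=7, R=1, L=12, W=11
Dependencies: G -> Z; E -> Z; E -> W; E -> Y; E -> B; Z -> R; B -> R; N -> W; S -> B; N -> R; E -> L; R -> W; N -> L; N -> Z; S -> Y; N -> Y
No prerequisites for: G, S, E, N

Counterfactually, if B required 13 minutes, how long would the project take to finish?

27

Actual critical path: S→B→R→W = 2+7+1+11 = 21 ⇒ 21 minutes.
B lies on that path, so at 13 minutes the path becomes 27 minutes.
No other chain overtakes it, so the finish is 27 minutes.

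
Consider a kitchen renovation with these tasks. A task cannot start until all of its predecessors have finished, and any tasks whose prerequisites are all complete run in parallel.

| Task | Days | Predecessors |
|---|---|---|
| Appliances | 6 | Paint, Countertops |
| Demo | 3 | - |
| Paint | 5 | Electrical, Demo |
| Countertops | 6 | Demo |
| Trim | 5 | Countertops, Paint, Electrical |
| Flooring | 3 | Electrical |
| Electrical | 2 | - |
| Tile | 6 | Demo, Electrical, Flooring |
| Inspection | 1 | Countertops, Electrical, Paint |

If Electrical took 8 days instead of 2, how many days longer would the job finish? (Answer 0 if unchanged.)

Baseline: Demo→Countertops→Appliances = 3+6+6 = 15 → 15 days.
Electrical has 2 days of float (longest path through it is 13).
The binding chain switches to Electrical→Paint→Appliances = 8+5+6 = 19; finish 19 days.
Change in finish: 19 − 15 = +4 days.

4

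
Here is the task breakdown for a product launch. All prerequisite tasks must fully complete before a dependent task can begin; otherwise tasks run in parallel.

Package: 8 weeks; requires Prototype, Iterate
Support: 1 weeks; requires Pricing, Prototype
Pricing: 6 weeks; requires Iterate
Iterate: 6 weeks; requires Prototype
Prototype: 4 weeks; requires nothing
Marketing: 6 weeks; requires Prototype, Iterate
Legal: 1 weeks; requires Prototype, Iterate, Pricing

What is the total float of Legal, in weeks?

1

The longest chain is Prototype→Iterate→Package = 4+6+8 = 18; overall finish 18 weeks.
Legal finishes as early as 17 and must finish by 18.
So Legal can slip 18 − 17 = 1 week.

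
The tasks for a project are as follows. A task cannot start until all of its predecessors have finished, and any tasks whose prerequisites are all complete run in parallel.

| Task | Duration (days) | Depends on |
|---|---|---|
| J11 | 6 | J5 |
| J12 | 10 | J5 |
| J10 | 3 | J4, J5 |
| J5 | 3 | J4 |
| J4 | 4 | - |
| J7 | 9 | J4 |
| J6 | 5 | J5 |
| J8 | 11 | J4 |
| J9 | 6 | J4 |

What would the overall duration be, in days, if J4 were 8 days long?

21

Actual critical path: J4→J5→J12 = 4+3+10 = 17 ⇒ 17 days.
J4 lies on that path, so at 8 days the path becomes 21 days.
No other chain overtakes it, so the finish is 21 days.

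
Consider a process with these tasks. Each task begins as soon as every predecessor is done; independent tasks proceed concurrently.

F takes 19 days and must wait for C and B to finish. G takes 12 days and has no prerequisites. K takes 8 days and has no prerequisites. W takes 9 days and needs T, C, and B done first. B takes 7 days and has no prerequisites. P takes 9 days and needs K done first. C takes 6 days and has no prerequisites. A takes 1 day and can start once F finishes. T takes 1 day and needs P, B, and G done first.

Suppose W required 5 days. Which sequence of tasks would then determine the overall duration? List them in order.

Critical path before the change: K→P→T→W = 8+9+1+9 = 27 giving 27 days.
W is on the critical path; changing it to 5 makes that path 23 days.
Now B→F→A = 7+19+1 = 27 is longest, so the finish becomes 27 days.

B, F, A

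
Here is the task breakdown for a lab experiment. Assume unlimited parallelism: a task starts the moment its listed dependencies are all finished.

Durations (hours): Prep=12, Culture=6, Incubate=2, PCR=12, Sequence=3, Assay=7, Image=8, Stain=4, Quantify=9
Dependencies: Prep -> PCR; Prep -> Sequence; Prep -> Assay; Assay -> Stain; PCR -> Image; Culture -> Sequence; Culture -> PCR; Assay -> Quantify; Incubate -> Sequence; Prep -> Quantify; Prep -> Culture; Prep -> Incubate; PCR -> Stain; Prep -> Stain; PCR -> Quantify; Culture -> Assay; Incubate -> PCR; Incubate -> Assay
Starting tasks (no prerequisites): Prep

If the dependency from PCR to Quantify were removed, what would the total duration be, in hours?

38

With the dependency in place, Prep→Culture→PCR→Quantify = 12+6+12+9 = 39 sets the finish at 39 hours.
Without PCR→Quantify, Quantify's earliest start moves from 30 to 25.
The longest chain is now Prep→Culture→PCR→Image = 12+6+12+8 = 38, so the plan takes 38 hours.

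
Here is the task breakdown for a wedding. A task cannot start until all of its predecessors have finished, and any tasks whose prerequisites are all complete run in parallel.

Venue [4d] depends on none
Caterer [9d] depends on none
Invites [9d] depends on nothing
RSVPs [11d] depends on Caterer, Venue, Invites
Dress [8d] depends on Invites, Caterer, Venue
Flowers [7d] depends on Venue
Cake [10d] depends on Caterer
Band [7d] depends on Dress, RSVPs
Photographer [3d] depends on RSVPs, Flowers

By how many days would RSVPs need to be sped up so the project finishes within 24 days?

Current finish: 27 days; target: 24.
RSVPs is on every critical path, so each day cut from RSVPs cuts the finish by one (this holds down to a finish of 24).
Need 27 − 24 = 3 days off RSVPs → RSVPs becomes 8 days, finish becomes 24.

3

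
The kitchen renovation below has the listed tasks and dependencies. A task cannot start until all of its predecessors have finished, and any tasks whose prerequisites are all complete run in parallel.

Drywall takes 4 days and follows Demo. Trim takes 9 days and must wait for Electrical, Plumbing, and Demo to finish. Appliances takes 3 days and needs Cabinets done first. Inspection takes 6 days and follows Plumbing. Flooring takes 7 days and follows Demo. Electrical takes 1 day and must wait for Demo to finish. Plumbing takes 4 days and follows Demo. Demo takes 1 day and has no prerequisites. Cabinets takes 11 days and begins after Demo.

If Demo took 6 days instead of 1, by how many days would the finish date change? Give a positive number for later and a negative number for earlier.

5

Baseline: Demo→Cabinets→Appliances = 1+11+3 = 15 → 15 days.
Since Demo is critical, the +5 change carries straight to that chain (now 20 days).
That remains the longest chain; total 20 days.
Change in finish: 20 − 15 = +5 days.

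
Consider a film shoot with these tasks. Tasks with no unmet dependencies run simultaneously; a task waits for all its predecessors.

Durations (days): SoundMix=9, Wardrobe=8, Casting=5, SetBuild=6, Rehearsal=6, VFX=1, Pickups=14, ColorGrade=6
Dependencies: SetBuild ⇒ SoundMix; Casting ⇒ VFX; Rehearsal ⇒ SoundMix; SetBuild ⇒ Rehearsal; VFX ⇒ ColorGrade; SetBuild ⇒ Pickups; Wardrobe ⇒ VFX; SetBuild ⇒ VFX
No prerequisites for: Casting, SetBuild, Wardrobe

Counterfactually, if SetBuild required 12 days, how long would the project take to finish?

27

As given, the longest chain is SetBuild→Rehearsal→SoundMix = 6+6+9 = 21, so the finish is 21 days.
SetBuild lies on that path, so at 12 days the path becomes 27 days.
No other chain overtakes it, so the finish is 27 days.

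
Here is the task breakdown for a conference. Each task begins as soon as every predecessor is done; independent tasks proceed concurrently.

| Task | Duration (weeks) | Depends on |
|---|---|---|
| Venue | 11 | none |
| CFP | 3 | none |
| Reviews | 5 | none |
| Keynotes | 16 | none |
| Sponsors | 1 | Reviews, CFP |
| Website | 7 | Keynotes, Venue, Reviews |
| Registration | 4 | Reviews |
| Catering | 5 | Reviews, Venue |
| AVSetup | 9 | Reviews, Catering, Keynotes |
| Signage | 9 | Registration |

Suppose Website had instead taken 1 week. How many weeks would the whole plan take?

25

Baseline: Venue→Catering→AVSetup = 11+5+9 = 25 → 25 weeks.
The longest path through Website is only 23 weeks, so Website has float 2.
The critical path is still Venue→Catering→AVSetup; finish is now 25 weeks.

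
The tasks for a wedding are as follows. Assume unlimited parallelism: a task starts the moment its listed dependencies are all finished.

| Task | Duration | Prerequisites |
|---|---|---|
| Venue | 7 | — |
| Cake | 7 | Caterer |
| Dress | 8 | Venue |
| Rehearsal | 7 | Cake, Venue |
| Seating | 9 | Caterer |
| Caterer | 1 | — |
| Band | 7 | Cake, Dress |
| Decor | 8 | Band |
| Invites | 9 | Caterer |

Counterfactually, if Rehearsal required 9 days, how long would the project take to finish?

As given, the longest chain is Venue→Dress→Band→Decor = 7+8+7+8 = 30, so the finish is 30 days.
The longest path through Rehearsal is only 15 days, so Rehearsal has float 15.
That remains the longest chain; total 30 days.

30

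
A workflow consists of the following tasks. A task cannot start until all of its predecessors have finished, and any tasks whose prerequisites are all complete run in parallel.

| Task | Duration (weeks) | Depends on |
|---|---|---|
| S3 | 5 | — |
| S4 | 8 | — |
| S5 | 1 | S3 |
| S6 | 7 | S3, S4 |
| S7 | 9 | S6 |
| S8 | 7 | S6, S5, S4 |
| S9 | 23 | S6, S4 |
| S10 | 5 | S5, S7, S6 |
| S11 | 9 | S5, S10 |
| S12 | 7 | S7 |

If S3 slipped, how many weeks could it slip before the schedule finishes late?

Critical path: S4→S6→S7→S10→S11 = 8+7+9+5+9 = 38, so the finish is 38 weeks.
The longest chain containing S3 totals 35 weeks.
Float = 38 − 35 = 3.

3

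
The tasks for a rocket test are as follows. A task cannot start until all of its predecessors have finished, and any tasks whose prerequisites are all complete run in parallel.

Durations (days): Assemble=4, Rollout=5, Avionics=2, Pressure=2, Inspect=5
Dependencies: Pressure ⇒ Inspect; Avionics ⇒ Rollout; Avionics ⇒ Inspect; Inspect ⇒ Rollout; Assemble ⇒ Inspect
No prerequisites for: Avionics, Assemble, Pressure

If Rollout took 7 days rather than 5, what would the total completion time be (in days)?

As given, the longest chain is Assemble→Inspect→Rollout = 4+5+5 = 14, so the finish is 14 days.
Since Rollout is critical, the +2 change carries straight to that chain (now 16 days).
That remains the longest chain; total 16 days.

16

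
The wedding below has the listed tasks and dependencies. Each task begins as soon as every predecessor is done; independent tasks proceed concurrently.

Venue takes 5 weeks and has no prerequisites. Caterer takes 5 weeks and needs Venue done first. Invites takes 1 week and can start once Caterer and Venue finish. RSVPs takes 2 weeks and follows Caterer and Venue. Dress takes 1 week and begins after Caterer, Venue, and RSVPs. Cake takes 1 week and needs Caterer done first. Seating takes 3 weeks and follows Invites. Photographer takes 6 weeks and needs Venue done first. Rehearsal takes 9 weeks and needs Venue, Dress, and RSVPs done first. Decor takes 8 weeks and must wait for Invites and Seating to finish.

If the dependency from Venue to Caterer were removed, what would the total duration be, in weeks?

With the dependency in place, Venue→Caterer→Invites→Seating→Decor = 5+5+1+3+8 = 22 sets the finish at 22 weeks.
Without Venue→Caterer, Caterer's earliest start moves from 5 to 0.
New critical path: Venue→Invites→Seating→Decor = 5+1+3+8 = 17 ⇒ 17 weeks.

17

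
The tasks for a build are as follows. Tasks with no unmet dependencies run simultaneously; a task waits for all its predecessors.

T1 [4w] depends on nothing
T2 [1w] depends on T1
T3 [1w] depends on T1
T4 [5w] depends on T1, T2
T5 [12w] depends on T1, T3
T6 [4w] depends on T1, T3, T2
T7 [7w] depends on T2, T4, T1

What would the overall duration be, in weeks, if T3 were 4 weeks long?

20

The binding path is T1→T3→T5 = 4+1+12 = 17; finish at 17 weeks.
T3 is on the critical path; changing it to 4 makes that path 20 weeks.
That remains the longest chain; total 20 weeks.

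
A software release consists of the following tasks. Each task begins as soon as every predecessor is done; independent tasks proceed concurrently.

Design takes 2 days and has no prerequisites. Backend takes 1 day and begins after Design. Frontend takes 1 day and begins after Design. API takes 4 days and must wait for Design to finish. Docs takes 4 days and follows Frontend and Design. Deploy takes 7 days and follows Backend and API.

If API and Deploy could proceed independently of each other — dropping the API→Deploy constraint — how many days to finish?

Before: longest chain Design→API→Deploy = 2+4+7 = 13, finish 13.
Without API→Deploy, Deploy's earliest start moves from 6 to 3.
New critical path: Design→Backend→Deploy = 2+1+7 = 10 ⇒ 10 days.

10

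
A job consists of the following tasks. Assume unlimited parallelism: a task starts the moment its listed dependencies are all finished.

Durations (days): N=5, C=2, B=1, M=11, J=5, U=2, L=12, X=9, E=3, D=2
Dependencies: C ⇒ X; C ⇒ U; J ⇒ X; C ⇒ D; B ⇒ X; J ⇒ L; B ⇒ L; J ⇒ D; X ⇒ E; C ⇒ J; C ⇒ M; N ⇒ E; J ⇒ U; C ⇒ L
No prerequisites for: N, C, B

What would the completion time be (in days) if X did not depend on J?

19

Original critical path: C→J→L = 2+5+12 = 19 ⇒ 19 days.
Without J→X, X's earliest start moves from 7 to 2.
The longest chain is now C→J→L = 2+5+12 = 19, so the project takes 19 days.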